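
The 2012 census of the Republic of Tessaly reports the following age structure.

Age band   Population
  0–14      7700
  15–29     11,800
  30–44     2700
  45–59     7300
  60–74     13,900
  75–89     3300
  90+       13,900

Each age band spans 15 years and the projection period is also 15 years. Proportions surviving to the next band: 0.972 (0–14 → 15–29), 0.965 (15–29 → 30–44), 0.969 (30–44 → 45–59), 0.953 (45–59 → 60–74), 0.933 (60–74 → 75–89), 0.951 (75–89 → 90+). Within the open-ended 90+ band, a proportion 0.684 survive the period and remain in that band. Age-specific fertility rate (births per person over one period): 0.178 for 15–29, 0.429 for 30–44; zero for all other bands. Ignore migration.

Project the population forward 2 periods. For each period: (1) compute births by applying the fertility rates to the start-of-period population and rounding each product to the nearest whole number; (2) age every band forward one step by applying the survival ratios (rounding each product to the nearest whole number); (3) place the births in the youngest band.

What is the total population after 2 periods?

57608

Period 1.
Births: 11800 * 0.178 = 2100 ; 2700 * 0.429 = 1158 ⇒ total 3258
15–29: 7700 * 0.972 = 7484
30–44: 11800 * 0.965 = 11387
45–59: 2700 * 0.969 = 2616
60–74: 7300 * 0.953 = 6957
75–89: 13900 * 0.933 = 12969
90+: 3300 * 0.951 + 13900 * 0.684 = 3138 + 9508 = 12646
→ [3258, 7484, 11387, 2616, 6957, 12969, 12646]
Period 2.
Births: 7484 * 0.178 = 1332 ; 11387 * 0.429 = 4885 ⇒ total 6217
15–29: 3258 * 0.972 = 3167
30–44: 7484 * 0.965 = 7222
45–59: 11387 * 0.969 = 11034
60–74: 2616 * 0.953 = 2493
75–89: 6957 * 0.933 = 6491
90+: 12969 * 0.951 + 12646 * 0.684 = 12334 + 8650 = 20984
→ [6217, 3167, 7222, 11034, 2493, 6491, 20984]
Total after period 2: 6217 + 3167 + 7222 + 11034 + 2493 + 6491 + 20984 = 57608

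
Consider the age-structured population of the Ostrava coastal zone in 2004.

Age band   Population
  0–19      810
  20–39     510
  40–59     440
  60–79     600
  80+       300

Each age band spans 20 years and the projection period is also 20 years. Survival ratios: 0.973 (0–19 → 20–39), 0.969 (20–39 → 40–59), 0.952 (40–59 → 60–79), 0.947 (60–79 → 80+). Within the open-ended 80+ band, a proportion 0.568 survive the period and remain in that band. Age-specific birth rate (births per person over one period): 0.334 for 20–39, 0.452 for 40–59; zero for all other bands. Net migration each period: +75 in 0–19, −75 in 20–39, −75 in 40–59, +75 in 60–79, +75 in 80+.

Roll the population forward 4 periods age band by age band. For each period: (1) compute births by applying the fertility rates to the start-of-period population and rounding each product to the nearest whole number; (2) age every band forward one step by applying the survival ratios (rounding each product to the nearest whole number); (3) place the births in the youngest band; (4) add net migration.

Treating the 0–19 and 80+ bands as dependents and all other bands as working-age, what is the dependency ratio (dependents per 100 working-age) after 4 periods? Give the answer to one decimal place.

Period 1.
Births: 510 × 0.334 = 170, 440 × 0.452 = 199 → total 369
20–39: 810 × 0.973 = 788
40–59: 510 × 0.969 = 494
60–79: 440 × 0.952 = 419
80+: 600 × 0.947 + 300 × 0.568 = 568 + 170 = 738
Net migration: 0–19 + 75 → 444; 20–39 − 75 → 713; 40–59 − 75 → 419; 60–79 + 75 → 494; 80+ + 75 → 813
End of period: [444, 713, 419, 494, 813]
Period 2.
Births: 713 × 0.334 = 238, 419 × 0.452 = 189 → total 427
20–39: 444 × 0.973 = 432
40–59: 713 × 0.969 = 691
60–79: 419 × 0.952 = 399
80+: 494 × 0.947 + 813 × 0.568 = 468 + 462 = 930
Net migration: 0–19 + 75 → 502; 20–39 − 75 → 357; 40–59 − 75 → 616; 60–79 + 75 → 474; 80+ + 75 → 1005
End of period: [502, 357, 616, 474, 1005]
Period 3.
Births: 357 × 0.334 = 119, 616 × 0.452 = 278 → total 397
20–39: 502 × 0.973 = 488
40–59: 357 × 0.969 = 346
60–79: 616 × 0.952 = 586
80+: 474 × 0.947 + 1005 × 0.568 = 449 + 571 = 1020
Net migration: 0–19 + 75 → 472; 20–39 − 75 → 413; 40–59 − 75 → 271; 60–79 + 75 → 661; 80+ + 75 → 1095
End of period: [472, 413, 271, 661, 1095]
Period 4.
Births: 413 × 0.334 = 138, 271 × 0.452 = 122 → total 260
20–39: 472 × 0.973 = 459
40–59: 413 × 0.969 = 400
60–79: 271 × 0.952 = 258
80+: 661 × 0.947 + 1095 × 0.568 = 626 + 622 = 1248
Net migration: 0–19 + 75 → 335; 20–39 − 75 → 384; 40–59 − 75 → 325; 60–79 + 75 → 333; 80+ + 75 → 1323
End of period: [335, 384, 325, 333, 1323]
Dependents (band 0–19 + band 80+) = 335 + 1323 = 1658; working-age = 1042; ratio = 1658/1042 × 100 = 159.1

159.1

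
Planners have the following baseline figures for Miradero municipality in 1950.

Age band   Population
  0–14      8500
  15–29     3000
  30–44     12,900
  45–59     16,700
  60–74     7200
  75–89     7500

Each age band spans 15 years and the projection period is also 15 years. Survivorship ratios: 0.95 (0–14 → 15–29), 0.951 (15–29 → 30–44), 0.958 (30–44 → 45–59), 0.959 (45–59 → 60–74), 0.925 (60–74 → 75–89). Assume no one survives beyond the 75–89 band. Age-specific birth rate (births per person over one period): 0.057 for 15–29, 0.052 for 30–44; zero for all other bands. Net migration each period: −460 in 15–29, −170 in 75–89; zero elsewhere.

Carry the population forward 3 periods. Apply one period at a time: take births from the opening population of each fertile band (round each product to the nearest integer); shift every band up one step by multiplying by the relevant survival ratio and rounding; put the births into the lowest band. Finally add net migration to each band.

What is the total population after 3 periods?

(Bands numbered youngest = 1 to oldest = 6.)
After projecting period 1:
Births: 3000 * 0.057 = 171 ; 12900 * 0.052 = 671 ⇒ total 842
Band 2: 8500 * 0.95 = 8075
Band 3: 3000 * 0.951 = 2853
Band 4: 12900 * 0.958 = 12358
Band 5: 16700 * 0.959 = 16015
Band 6: 7200 * 0.925 = 6660
Net migration: Band 2 − 460 → 7615; Band 6 − 170 → 6490
Population now: 0–14=842, 15–29=7615, 30–44=2853, 45–59=12358, 60–74=16015, 75–89=6490
After projecting period 2:
Births: 7615 * 0.057 = 434 ; 2853 * 0.052 = 148 ⇒ total 582
Band 2: 842 * 0.95 = 800
Band 3: 7615 * 0.951 = 7242
Band 4: 2853 * 0.958 = 2733
Band 5: 12358 * 0.959 = 11851
Band 6: 16015 * 0.925 = 14814
Net migration: Band 2 − 460 → 340; Band 6 − 170 → 14644
Population now: 0–14=582, 15–29=340, 30–44=7242, 45–59=2733, 60–74=11851, 75–89=14644
After projecting period 3:
Births: 340 * 0.057 = 19 ; 7242 * 0.052 = 377 ⇒ total 396
Band 2: 582 * 0.95 = 553
Band 3: 340 * 0.951 = 323
Band 4: 7242 * 0.958 = 6938
Band 5: 2733 * 0.959 = 2621
Band 6: 11851 * 0.925 = 10962
Net migration: Band 2 − 460 → 93; Band 6 − 170 → 10792
Population now: 0–14=396, 15–29=93, 30–44=323, 45–59=6938, 60–74=2621, 75–89=10792
Total after period 3: 396 + 93 + 323 + 6938 + 2621 + 10792 = 21163

21163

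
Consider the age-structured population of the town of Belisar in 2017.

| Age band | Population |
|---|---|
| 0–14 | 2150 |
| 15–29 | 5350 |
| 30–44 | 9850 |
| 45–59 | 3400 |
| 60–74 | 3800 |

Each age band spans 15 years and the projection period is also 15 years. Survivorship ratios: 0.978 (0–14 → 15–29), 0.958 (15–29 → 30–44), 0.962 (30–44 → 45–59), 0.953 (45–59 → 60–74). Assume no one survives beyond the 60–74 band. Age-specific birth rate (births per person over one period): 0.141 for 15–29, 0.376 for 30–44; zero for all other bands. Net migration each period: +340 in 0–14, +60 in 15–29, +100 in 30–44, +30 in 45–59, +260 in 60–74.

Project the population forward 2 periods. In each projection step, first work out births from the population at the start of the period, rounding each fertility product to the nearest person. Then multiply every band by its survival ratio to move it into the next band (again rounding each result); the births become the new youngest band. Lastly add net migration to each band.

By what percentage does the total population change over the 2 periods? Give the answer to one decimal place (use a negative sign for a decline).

-2.6

— Period 1 —
Births: 5350 × 0.141 = 754, 9850 × 0.376 = 3704 → total 4458
15–29: 2150 × 0.978 = 2103
30–44: 5350 × 0.958 = 5125
45–59: 9850 × 0.962 = 9476
60–74: 3400 × 0.953 = 3240
Net migration: 0–14 + 340 → 4798; 15–29 + 60 → 2163; 30–44 + 100 → 5225; 45–59 + 30 → 9506; 60–74 + 260 → 3500
Giving 4798 / 2163 / 5225 / 9506 / 3500.
— Period 2 —
Births: 2163 × 0.141 = 305, 5225 × 0.376 = 1965 → total 2270
15–29: 4798 × 0.978 = 4692
30–44: 2163 × 0.958 = 2072
45–59: 5225 × 0.962 = 5026
60–74: 9506 × 0.953 = 9059
Net migration: 0–14 + 340 → 2610; 15–29 + 60 → 4752; 30–44 + 100 → 2172; 45–59 + 30 → 5056; 60–74 + 260 → 9319
Giving 2610 / 4752 / 2172 / 5056 / 9319.
Total: 24550 → 23909; change = -641; percentage change = -2.6%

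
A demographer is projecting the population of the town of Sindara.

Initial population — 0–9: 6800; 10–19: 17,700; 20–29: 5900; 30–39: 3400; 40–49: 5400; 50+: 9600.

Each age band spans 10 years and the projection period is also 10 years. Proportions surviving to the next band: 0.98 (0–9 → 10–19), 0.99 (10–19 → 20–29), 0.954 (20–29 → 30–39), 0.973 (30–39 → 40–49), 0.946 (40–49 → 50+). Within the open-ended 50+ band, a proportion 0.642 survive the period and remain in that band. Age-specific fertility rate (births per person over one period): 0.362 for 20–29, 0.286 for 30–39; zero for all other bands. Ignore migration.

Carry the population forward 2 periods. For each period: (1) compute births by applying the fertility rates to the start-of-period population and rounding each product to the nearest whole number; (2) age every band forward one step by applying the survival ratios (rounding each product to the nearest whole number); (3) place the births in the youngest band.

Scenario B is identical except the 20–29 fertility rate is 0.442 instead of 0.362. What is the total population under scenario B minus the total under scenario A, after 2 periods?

1864

[period 1]
Births: 5900 × 0.362 = 2136, 3400 × 0.286 = 972 ⇒ total 3108
10–19: 6800 × 0.98 = 6664
20–29: 17700 × 0.99 = 17523
30–39: 5900 × 0.954 = 5629
40–49: 3400 × 0.973 = 3308
50+: 5400 × 0.946 + 9600 × 0.642 = 5108 + 6163 = 11271
Giving 3108 / 6664 / 17523 / 5629 / 3308 / 11271.
[period 2]
Births: 17523 × 0.362 = 6343, 5629 × 0.286 = 1610 ⇒ total 7953
10–19: 3108 × 0.98 = 3046
20–29: 6664 × 0.99 = 6597
30–39: 17523 × 0.954 = 16717
40–49: 5629 × 0.973 = 5477
50+: 3308 × 0.946 + 11271 × 0.642 = 3129 + 7236 = 10365
Giving 7953 / 3046 / 6597 / 16717 / 5477 / 10365.
Scenario A total after 2 periods: 50155
Scenario B projection —
[period 1]
Births: 5900 × 0.442 = 2608, 3400 × 0.286 = 972 ⇒ total 3580
10–19: 6800 × 0.98 = 6664
20–29: 17700 × 0.99 = 17523
30–39: 5900 × 0.954 = 5629
40–49: 3400 × 0.973 = 3308
50+: 5400 × 0.946 + 9600 × 0.642 = 5108 + 6163 = 11271
Giving 3580 / 6664 / 17523 / 5629 / 3308 / 11271.
[period 2]
Births: 17523 × 0.442 = 7745, 5629 × 0.286 = 1610 ⇒ total 9355
10–19: 3580 × 0.98 = 3508
20–29: 6664 × 0.99 = 6597
30–39: 17523 × 0.954 = 16717
40–49: 5629 × 0.973 = 5477
50+: 3308 × 0.946 + 11271 × 0.642 = 3129 + 7236 = 10365
Giving 9355 / 3508 / 6597 / 16717 / 5477 / 10365.
Scenario B total after 2 periods: 52019
Difference B − A = 52019 − 50155 = 1864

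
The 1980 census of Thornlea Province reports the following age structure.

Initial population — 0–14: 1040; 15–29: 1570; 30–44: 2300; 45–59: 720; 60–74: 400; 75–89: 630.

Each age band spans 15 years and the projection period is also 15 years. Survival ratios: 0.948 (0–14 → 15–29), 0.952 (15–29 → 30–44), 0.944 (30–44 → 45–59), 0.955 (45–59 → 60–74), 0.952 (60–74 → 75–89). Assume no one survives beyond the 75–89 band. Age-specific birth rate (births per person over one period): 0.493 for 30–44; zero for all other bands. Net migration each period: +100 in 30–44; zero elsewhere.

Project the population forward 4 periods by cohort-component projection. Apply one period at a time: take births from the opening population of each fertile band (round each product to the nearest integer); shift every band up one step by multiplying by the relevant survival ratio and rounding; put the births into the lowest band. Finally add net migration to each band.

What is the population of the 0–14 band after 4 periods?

— Period 1 —
Births: 2300 * 0.493 = 1134
15–29: 1040 * 0.948 = 986
30–44: 1570 * 0.952 = 1495
45–59: 2300 * 0.944 = 2171
60–74: 720 * 0.955 = 688
75–89: 400 * 0.952 = 381
Net migration: 30–44 + 100 → 1595
End of period: [1134, 986, 1595, 2171, 688, 381]
— Period 2 —
Births: 1595 * 0.493 = 786
15–29: 1134 * 0.948 = 1075
30–44: 986 * 0.952 = 939
45–59: 1595 * 0.944 = 1506
60–74: 2171 * 0.955 = 2073
75–89: 688 * 0.952 = 655
Net migration: 30–44 + 100 → 1039
End of period: [786, 1075, 1039, 1506, 2073, 655]
— Period 3 —
Births: 1039 * 0.493 = 512
15–29: 786 * 0.948 = 745
30–44: 1075 * 0.952 = 1023
45–59: 1039 * 0.944 = 981
60–74: 1506 * 0.955 = 1438
75–89: 2073 * 0.952 = 1973
Net migration: 30–44 + 100 → 1123
End of period: [512, 745, 1123, 981, 1438, 1973]
— Period 4 —
Births: 1123 * 0.493 = 554
15–29: 512 * 0.948 = 485
30–44: 745 * 0.952 = 709
45–59: 1123 * 0.944 = 1060
60–74: 981 * 0.955 = 937
75–89: 1438 * 0.952 = 1369
Net migration: 30–44 + 100 → 809
End of period: [554, 485, 809, 1060, 937, 1369]

554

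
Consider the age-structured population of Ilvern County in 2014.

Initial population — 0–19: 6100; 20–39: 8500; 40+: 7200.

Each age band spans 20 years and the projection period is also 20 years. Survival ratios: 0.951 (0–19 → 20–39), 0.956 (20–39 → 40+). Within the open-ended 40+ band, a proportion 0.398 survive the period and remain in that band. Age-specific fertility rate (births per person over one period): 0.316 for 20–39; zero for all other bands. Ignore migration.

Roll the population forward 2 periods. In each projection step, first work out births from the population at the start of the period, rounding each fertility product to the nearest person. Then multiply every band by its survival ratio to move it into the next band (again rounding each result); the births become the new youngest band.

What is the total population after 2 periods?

— Period 1 —
Births: 8500 × 0.316 = 2686
20–39: 6100 × 0.951 = 5801
40+: 8500 × 0.956 + 7200 × 0.398 = 8126 + 2866 = 10992
→ [2686, 5801, 10992]
— Period 2 —
Births: 5801 × 0.316 = 1833
20–39: 2686 × 0.951 = 2554
40+: 5801 × 0.956 + 10992 × 0.398 = 5546 + 4375 = 9921
→ [1833, 2554, 9921]
Total after period 2: 1833 + 2554 + 9921 = 14308

14308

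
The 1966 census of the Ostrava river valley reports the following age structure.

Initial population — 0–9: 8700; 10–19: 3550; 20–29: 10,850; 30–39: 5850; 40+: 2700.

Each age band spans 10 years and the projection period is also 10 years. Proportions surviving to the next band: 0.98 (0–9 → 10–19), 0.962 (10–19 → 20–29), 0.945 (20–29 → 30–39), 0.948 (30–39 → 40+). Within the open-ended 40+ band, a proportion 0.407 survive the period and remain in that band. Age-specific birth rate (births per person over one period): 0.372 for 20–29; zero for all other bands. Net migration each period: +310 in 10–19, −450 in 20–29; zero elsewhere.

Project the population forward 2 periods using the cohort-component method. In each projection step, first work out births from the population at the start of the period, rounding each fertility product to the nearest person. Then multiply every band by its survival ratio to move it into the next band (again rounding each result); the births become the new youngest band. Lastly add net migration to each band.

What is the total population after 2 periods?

[period 1]
Births: 10850 × 0.372 = 4036
10–19: 8700 × 0.98 = 8526
20–29: 3550 × 0.962 = 3415
30–39: 10850 × 0.945 = 10253
40+: 5850 × 0.948 + 2700 × 0.407 = 5546 + 1099 = 6645
Net migration: 10–19 + 310 → 8836; 20–29 − 450 → 2965
End of period: [4036, 8836, 2965, 10253, 6645]
[period 2]
Births: 2965 × 0.372 = 1103
10–19: 4036 × 0.98 = 3955
20–29: 8836 × 0.962 = 8500
30–39: 2965 × 0.945 = 2802
40+: 10253 × 0.948 + 6645 × 0.407 = 9720 + 2705 = 12425
Net migration: 10–19 + 310 → 4265; 20–29 − 450 → 8050
End of period: [1103, 4265, 8050, 2802, 12425]
Total after period 2: 1103 + 4265 + 8050 + 2802 + 12425 = 28645

28645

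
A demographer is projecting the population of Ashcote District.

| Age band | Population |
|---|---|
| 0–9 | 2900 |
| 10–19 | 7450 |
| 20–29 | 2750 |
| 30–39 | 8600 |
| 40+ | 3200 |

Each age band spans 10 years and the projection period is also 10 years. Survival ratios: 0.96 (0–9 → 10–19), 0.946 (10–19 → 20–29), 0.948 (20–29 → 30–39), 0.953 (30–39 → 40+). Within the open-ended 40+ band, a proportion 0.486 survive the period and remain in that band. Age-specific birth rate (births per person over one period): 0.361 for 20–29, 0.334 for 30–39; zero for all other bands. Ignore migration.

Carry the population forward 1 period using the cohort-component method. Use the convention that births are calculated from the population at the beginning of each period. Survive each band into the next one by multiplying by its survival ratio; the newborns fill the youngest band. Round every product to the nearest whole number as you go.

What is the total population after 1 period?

— Period 1 —
Births: 2750 × 0.361 = 993, 8600 × 0.334 = 2872 → total 3865
10–19: 2900 × 0.96 = 2784
20–29: 7450 × 0.946 = 7048
30–39: 2750 × 0.948 = 2607
40+: 8600 × 0.953 + 3200 × 0.486 = 8196 + 1555 = 9751
Population now: 0–9=3865, 10–19=2784, 20–29=7048, 30–39=2607, 40+=9751
Total after period 1: 3865 + 2784 + 7048 + 2607 + 9751 = 26055

26055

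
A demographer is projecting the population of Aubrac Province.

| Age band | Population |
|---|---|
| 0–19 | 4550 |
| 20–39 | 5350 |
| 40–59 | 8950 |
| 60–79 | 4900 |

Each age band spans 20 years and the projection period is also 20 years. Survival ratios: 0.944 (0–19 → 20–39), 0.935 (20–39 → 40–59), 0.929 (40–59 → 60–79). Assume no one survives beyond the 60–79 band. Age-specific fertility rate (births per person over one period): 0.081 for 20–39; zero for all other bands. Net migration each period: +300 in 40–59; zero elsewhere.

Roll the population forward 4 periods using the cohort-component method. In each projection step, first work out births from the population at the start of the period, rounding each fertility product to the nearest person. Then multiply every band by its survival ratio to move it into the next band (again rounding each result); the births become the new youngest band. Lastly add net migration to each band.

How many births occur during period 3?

Numbering the bands 1..4 from youngest to oldest:
— Period 1 —
Births: 5350 × 0.081 = 433
Band 2: 4550 × 0.944 = 4295
Band 3: 5350 × 0.935 = 5002
Band 4: 8950 × 0.929 = 8315
Net migration: Band 3 + 300 → 5302
→ [433, 4295, 5302, 8315]
— Period 2 —
Births: 4295 × 0.081 = 348
Band 2: 433 × 0.944 = 409
Band 3: 4295 × 0.935 = 4016
Band 4: 5302 × 0.929 = 4926
Net migration: Band 3 + 300 → 4316
→ [348, 409, 4316, 4926]
— Period 3 —
Births: 409 × 0.081 = 33
Band 2: 348 × 0.944 = 329
Band 3: 409 × 0.935 = 382
Band 4: 4316 × 0.929 = 4010
Net migration: Band 3 + 300 → 682
→ [33, 329, 682, 4010]

33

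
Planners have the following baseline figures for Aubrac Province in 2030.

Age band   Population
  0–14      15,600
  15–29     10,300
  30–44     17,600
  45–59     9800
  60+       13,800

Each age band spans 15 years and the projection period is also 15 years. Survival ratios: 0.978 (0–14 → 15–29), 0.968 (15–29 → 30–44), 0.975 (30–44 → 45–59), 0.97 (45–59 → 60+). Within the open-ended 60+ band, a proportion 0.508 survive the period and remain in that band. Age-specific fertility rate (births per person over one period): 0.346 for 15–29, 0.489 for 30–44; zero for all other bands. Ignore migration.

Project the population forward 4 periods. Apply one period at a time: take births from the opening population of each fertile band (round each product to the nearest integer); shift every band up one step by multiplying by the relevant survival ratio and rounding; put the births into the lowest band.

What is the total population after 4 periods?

[period 1]
Births: 10300 × 0.346 = 3564 ; 17600 × 0.489 = 8606 → 12170
15–29: 15600 × 0.978 = 15257
30–44: 10300 × 0.968 = 9970
45–59: 17600 × 0.975 = 17160
60+: 9800 × 0.97 + 13800 × 0.508 = 9506 + 7010 = 16516
→ [12170, 15257, 9970, 17160, 16516]
[period 2]
Births: 15257 × 0.346 = 5279 ; 9970 × 0.489 = 4875 → 10154
15–29: 12170 × 0.978 = 11902
30–44: 15257 × 0.968 = 14769
45–59: 9970 × 0.975 = 9721
60+: 17160 × 0.97 + 16516 × 0.508 = 16645 + 8390 = 25035
→ [10154, 11902, 14769, 9721, 25035]
[period 3]
Births: 11902 × 0.346 = 4118 ; 14769 × 0.489 = 7222 → 11340
15–29: 10154 × 0.978 = 9931
30–44: 11902 × 0.968 = 11521
45–59: 14769 × 0.975 = 14400
60+: 9721 × 0.97 + 25035 × 0.508 = 9429 + 12718 = 22147
→ [11340, 9931, 11521, 14400, 22147]
[period 4]
Births: 9931 × 0.346 = 3436 ; 11521 × 0.489 = 5634 → 9070
15–29: 11340 × 0.978 = 11091
30–44: 9931 × 0.968 = 9613
45–59: 11521 × 0.975 = 11233
60+: 14400 × 0.97 + 22147 × 0.508 = 13968 + 11251 = 25219
→ [9070, 11091, 9613, 11233, 25219]
Total after period 4: 9070 + 11091 + 9613 + 11233 + 25219 = 66226

66226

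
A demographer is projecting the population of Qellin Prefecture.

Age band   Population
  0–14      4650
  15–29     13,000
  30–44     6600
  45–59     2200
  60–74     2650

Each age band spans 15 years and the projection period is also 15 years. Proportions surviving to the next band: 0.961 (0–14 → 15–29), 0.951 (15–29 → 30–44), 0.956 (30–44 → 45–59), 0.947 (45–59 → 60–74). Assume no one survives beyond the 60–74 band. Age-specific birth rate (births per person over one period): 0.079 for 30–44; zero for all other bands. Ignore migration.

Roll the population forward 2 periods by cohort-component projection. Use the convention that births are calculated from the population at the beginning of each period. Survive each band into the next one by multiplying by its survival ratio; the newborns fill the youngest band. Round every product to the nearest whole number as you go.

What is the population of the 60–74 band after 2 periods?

Call the bands 1 to 5, youngest first.
Period 1.
Births: 6600 × 0.079 = 521
Band 2: 4650 × 0.961 = 4469
Band 3: 13000 × 0.951 = 12363
Band 4: 6600 × 0.956 = 6310
Band 5: 2200 × 0.947 = 2083
Giving 521 / 4469 / 12363 / 6310 / 2083.
Period 2.
Births: 12363 × 0.079 = 977
Band 2: 521 × 0.961 = 501
Band 3: 4469 × 0.951 = 4250
Band 4: 12363 × 0.956 = 11819
Band 5: 6310 × 0.947 = 5976
Giving 977 / 501 / 4250 / 11819 / 5976.

5976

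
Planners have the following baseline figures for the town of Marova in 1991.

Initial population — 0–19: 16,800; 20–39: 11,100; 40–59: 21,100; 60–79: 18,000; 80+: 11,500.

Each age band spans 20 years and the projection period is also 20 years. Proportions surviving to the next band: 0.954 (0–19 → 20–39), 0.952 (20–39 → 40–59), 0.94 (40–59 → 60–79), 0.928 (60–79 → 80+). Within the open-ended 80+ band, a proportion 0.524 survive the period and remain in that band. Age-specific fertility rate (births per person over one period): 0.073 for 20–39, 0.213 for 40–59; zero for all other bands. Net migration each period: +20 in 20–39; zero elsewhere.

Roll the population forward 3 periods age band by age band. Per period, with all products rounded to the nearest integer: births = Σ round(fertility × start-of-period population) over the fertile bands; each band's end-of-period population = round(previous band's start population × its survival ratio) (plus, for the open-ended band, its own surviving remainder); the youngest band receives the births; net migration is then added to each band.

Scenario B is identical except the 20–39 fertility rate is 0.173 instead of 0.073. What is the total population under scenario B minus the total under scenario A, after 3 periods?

Let group 1 be 0–19 through group 5 = 80+.
[period 1]
Births: 11100 × 0.073 = 810, 21100 × 0.213 = 4494 — total 5304
Group 2: 16800 × 0.954 = 16027
Group 3: 11100 × 0.952 = 10567
Group 4: 21100 × 0.94 = 19834
Group 5: 18000 × 0.928 + 11500 × 0.524 = 16704 + 6026 = 22730
Net migration: Group 2 + 20 → 16047
Population now: 0–19=5304, 20–39=16047, 40–59=10567, 60–79=19834, 80+=22730
[period 2]
Births: 16047 × 0.073 = 1171, 10567 × 0.213 = 2251 — total 3422
Group 2: 5304 × 0.954 = 5060
Group 3: 16047 × 0.952 = 15277
Group 4: 10567 × 0.94 = 9933
Group 5: 19834 × 0.928 + 22730 × 0.524 = 18406 + 11911 = 30317
Net migration: Group 2 + 20 → 5080
Population now: 0–19=3422, 20–39=5080, 40–59=15277, 60–79=9933, 80+=30317
[period 3]
Births: 5080 × 0.073 = 371, 15277 × 0.213 = 3254 — total 3625
Group 2: 3422 × 0.954 = 3265
Group 3: 5080 × 0.952 = 4836
Group 4: 15277 × 0.94 = 14360
Group 5: 9933 × 0.928 + 30317 × 0.524 = 9218 + 15886 = 25104
Net migration: Group 2 + 20 → 3285
Population now: 0–19=3625, 20–39=3285, 40–59=4836, 60–79=14360, 80+=25104
Scenario A total after 3 periods: 51210
Scenario B projection —
[period 1]
Births: 11100 × 0.173 = 1920, 21100 × 0.213 = 4494 — total 6414
Group 2: 16800 × 0.954 = 16027
Group 3: 11100 × 0.952 = 10567
Group 4: 21100 × 0.94 = 19834
Group 5: 18000 × 0.928 + 11500 × 0.524 = 16704 + 6026 = 22730
Net migration: Group 2 + 20 → 16047
Population now: 0–19=6414, 20–39=16047, 40–59=10567, 60–79=19834, 80+=22730
[period 2]
Births: 16047 × 0.173 = 2776, 10567 × 0.213 = 2251 — total 5027
Group 2: 6414 × 0.954 = 6119
Group 3: 16047 × 0.952 = 15277
Group 4: 10567 × 0.94 = 9933
Group 5: 19834 × 0.928 + 22730 × 0.524 = 18406 + 11911 = 30317
Net migration: Group 2 + 20 → 6139
Population now: 0–19=5027, 20–39=6139, 40–59=15277, 60–79=9933, 80+=30317
[period 3]
Births: 6139 × 0.173 = 1062, 15277 × 0.213 = 3254 — total 4316
Group 2: 5027 × 0.954 = 4796
Group 3: 6139 × 0.952 = 5844
Group 4: 15277 × 0.94 = 14360
Group 5: 9933 × 0.928 + 30317 × 0.524 = 9218 + 15886 = 25104
Net migration: Group 2 + 20 → 4816
Population now: 0–19=4316, 20–39=4816, 40–59=5844, 60–79=14360, 80+=25104
Scenario B total after 3 periods: 54440
Difference B − A = 54440 − 51210 = 3230

3230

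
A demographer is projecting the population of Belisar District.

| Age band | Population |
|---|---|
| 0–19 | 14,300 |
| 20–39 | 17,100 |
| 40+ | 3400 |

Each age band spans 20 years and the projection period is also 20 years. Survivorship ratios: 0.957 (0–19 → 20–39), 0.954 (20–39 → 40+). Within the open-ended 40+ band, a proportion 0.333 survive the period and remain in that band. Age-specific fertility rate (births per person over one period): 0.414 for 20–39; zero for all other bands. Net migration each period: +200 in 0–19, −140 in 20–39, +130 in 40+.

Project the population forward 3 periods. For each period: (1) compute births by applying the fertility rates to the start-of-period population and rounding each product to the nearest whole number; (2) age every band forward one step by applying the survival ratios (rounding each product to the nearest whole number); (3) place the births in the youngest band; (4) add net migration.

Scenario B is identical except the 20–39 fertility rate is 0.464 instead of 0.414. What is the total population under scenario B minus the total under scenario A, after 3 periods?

(Groups numbered youngest = 1 to oldest = 3.)
Period 1.
Births: 17100 × 0.414 = 7079
Group 2: 14300 × 0.957 = 13685
Group 3: 17100 × 0.954 + 3400 × 0.333 = 16313 + 1132 = 17445
Net migration: Group 1 + 200 → 7279; Group 2 − 140 → 13545; Group 3 + 130 → 17575
Population now: 0–19=7279, 20–39=13545, 40+=17575
Period 2.
Births: 13545 × 0.414 = 5608
Group 2: 7279 × 0.957 = 6966
Group 3: 13545 × 0.954 + 17575 × 0.333 = 12922 + 5852 = 18774
Net migration: Group 1 + 200 → 5808; Group 2 − 140 → 6826; Group 3 + 130 → 18904
Population now: 0–19=5808, 20–39=6826, 40+=18904
Period 3.
Births: 6826 × 0.414 = 2826
Group 2: 5808 × 0.957 = 5558
Group 3: 6826 × 0.954 + 18904 × 0.333 = 6512 + 6295 = 12807
Net migration: Group 1 + 200 → 3026; Group 2 − 140 → 5418; Group 3 + 130 → 12937
Population now: 0–19=3026, 20–39=5418, 40+=12937
Scenario A total after 3 periods: 21381
Scenario B projection —
Period 1.
Births: 17100 × 0.464 = 7934
Group 2: 14300 × 0.957 = 13685
Group 3: 17100 × 0.954 + 3400 × 0.333 = 16313 + 1132 = 17445
Net migration: Group 1 + 200 → 8134; Group 2 − 140 → 13545; Group 3 + 130 → 17575
Population now: 0–19=8134, 20–39=13545, 40+=17575
Period 2.
Births: 13545 × 0.464 = 6285
Group 2: 8134 × 0.957 = 7784
Group 3: 13545 × 0.954 + 17575 × 0.333 = 12922 + 5852 = 18774
Net migration: Group 1 + 200 → 6485; Group 2 − 140 → 7644; Group 3 + 130 → 18904
Population now: 0–19=6485, 20–39=7644, 40+=18904
Period 3.
Births: 7644 × 0.464 = 3547
Group 2: 6485 × 0.957 = 6206
Group 3: 7644 × 0.954 + 18904 × 0.333 = 7292 + 6295 = 13587
Net migration: Group 1 + 200 → 3747; Group 2 − 140 → 6066; Group 3 + 130 → 13717
Population now: 0–19=3747, 20–39=6066, 40+=13717
Scenario B total after 3 periods: 23530
Difference B − A = 23530 − 21381 = 2149

2149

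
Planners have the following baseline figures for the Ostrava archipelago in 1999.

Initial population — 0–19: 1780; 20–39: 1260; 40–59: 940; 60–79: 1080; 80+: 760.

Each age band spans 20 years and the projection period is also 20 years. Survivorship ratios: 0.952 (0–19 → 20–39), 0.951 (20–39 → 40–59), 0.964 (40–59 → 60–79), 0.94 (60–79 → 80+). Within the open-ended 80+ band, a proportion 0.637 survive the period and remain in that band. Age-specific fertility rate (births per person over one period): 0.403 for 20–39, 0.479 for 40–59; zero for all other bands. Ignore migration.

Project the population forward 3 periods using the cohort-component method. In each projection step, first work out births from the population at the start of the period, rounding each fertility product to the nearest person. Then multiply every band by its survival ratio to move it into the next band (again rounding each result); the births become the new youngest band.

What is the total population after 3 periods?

(Bands numbered youngest = 1 to oldest = 5.)
Period 1.
Births: 1260 × 0.403 = 508  |  940 × 0.479 = 450 ⇒ total 958
Band 2: 1780 × 0.952 = 1695
Band 3: 1260 × 0.951 = 1198
Band 4: 940 × 0.964 = 906
Band 5: 1080 × 0.94 + 760 × 0.637 = 1015 + 484 = 1499
End of period: [958, 1695, 1198, 906, 1499]
Period 2.
Births: 1695 × 0.403 = 683  |  1198 × 0.479 = 574 ⇒ total 1257
Band 2: 958 × 0.952 = 912
Band 3: 1695 × 0.951 = 1612
Band 4: 1198 × 0.964 = 1155
Band 5: 906 × 0.94 + 1499 × 0.637 = 852 + 955 = 1807
End of period: [1257, 912, 1612, 1155, 1807]
Period 3.
Births: 912 × 0.403 = 368  |  1612 × 0.479 = 772 ⇒ total 1140
Band 2: 1257 × 0.952 = 1197
Band 3: 912 × 0.951 = 867
Band 4: 1612 × 0.964 = 1554
Band 5: 1155 × 0.94 + 1807 × 0.637 = 1086 + 1151 = 2237
End of period: [1140, 1197, 867, 1554, 2237]
Total after period 3: 1140 + 1197 + 867 + 1554 + 2237 = 6995

6995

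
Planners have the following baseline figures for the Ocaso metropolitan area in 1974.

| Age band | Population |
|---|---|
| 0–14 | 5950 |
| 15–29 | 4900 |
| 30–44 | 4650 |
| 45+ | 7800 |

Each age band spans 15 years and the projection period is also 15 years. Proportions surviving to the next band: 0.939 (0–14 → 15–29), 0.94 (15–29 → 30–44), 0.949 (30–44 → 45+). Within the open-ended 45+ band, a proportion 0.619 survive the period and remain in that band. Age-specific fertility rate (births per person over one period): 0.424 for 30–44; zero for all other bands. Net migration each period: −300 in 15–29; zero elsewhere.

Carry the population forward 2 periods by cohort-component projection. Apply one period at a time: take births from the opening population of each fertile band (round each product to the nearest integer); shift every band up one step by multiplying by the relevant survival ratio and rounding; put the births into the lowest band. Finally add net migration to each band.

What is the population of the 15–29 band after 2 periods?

— Period 1 —
Births: 4650 × 0.424 = 1972
15–29: 5950 × 0.939 = 5587
30–44: 4900 × 0.94 = 4606
45+: 4650 × 0.949 + 7800 × 0.619 = 4413 + 4828 = 9241
Net migration: 15–29 − 300 → 5287
→ [1972, 5287, 4606, 9241]
— Period 2 —
Births: 4606 × 0.424 = 1953
15–29: 1972 × 0.939 = 1852
30–44: 5287 × 0.94 = 4970
45+: 4606 × 0.949 + 9241 × 0.619 = 4371 + 5720 = 10091
Net migration: 15–29 − 300 → 1552
→ [1953, 1552, 4970, 10091]

1552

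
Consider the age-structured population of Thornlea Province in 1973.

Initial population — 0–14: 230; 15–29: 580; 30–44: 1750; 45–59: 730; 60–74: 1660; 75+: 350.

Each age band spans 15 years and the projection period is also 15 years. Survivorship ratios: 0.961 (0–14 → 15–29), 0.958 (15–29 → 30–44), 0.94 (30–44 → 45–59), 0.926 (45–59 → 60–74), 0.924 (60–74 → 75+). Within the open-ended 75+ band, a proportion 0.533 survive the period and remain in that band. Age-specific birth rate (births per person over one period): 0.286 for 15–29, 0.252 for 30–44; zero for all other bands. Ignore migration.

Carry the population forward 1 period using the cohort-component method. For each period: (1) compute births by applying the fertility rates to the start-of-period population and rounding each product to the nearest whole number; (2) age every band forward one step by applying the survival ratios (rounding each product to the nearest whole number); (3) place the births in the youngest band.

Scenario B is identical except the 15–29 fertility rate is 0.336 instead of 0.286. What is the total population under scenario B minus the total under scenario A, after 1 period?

(Bands numbered youngest = 1 to oldest = 6.)
— Period 1 —
Births: 580 × 0.286 = 166  |  1750 × 0.252 = 441 ⇒ total 607
Band 2: 230 × 0.961 = 221
Band 3: 580 × 0.958 = 556
Band 4: 1750 × 0.94 = 1645
Band 5: 730 × 0.926 = 676
Band 6: 1660 × 0.924 + 350 × 0.533 = 1534 + 187 = 1721
Giving 607 / 221 / 556 / 1645 / 676 / 1721.
Scenario A total after 1 period: 5426
Scenario B projection —
— Period 1 —
Births: 580 × 0.336 = 195  |  1750 × 0.252 = 441 ⇒ total 636
Band 2: 230 × 0.961 = 221
Band 3: 580 × 0.958 = 556
Band 4: 1750 × 0.94 = 1645
Band 5: 730 × 0.926 = 676
Band 6: 1660 × 0.924 + 350 × 0.533 = 1534 + 187 = 1721
Giving 636 / 221 / 556 / 1645 / 676 / 1721.
Scenario B total after 1 period: 5455
Difference B − A = 5455 − 5426 = 29

29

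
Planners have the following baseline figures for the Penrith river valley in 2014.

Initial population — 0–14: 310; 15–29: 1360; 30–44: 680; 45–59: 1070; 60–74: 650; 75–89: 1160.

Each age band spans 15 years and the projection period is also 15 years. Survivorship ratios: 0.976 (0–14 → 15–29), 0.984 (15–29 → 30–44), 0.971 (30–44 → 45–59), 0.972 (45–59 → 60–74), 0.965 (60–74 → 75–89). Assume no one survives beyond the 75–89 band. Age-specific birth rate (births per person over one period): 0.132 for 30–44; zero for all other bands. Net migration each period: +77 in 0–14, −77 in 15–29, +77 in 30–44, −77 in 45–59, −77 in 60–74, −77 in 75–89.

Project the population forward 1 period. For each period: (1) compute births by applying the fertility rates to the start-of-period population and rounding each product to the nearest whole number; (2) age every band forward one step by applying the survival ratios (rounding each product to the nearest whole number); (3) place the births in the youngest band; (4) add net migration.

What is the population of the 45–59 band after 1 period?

— Period 1 —
Births: 680 × 0.132 = 90
15–29: 310 × 0.976 = 303
30–44: 1360 × 0.984 = 1338
45–59: 680 × 0.971 = 660
60–74: 1070 × 0.972 = 1040
75–89: 650 × 0.965 = 627
Net migration: 0–14 + 77 → 167; 15–29 − 77 → 226; 30–44 + 77 → 1415; 45–59 − 77 → 583; 60–74 − 77 → 963; 75–89 − 77 → 550
End of period: [167, 226, 1415, 583, 963, 550]

583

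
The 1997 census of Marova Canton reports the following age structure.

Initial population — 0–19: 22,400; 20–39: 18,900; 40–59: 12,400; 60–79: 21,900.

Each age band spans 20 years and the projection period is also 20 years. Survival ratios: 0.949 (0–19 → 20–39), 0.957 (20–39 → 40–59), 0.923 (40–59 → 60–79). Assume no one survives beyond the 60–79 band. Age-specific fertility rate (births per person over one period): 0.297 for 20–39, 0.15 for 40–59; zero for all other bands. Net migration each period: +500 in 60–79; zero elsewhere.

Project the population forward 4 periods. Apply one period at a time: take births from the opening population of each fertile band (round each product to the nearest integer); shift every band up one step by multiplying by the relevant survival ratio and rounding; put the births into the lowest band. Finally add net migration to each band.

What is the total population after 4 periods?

[period 1]
Births: 18900 * 0.297 = 5613, 12400 * 0.15 = 1860 → 7473
20–39: 22400 * 0.949 = 21258
40–59: 18900 * 0.957 = 18087
60–79: 12400 * 0.923 = 11445
Net migration: 60–79 + 500 → 11945
Giving 7473 / 21258 / 18087 / 11945.
[period 2]
Births: 21258 * 0.297 = 6314, 18087 * 0.15 = 2713 → 9027
20–39: 7473 * 0.949 = 7092
40–59: 21258 * 0.957 = 20344
60–79: 18087 * 0.923 = 16694
Net migration: 60–79 + 500 → 17194
Giving 9027 / 7092 / 20344 / 17194.
[period 3]
Births: 7092 * 0.297 = 2106, 20344 * 0.15 = 3052 → 5158
20–39: 9027 * 0.949 = 8567
40–59: 7092 * 0.957 = 6787
60–79: 20344 * 0.923 = 18778
Net migration: 60–79 + 500 → 19278
Giving 5158 / 8567 / 6787 / 19278.
[period 4]
Births: 8567 * 0.297 = 2544, 6787 * 0.15 = 1018 → 3562
20–39: 5158 * 0.949 = 4895
40–59: 8567 * 0.957 = 8199
60–79: 6787 * 0.923 = 6264
Net migration: 60–79 + 500 → 6764
Giving 3562 / 4895 / 8199 / 6764.
Total after period 4: 3562 + 4895 + 8199 + 6764 = 23420

23420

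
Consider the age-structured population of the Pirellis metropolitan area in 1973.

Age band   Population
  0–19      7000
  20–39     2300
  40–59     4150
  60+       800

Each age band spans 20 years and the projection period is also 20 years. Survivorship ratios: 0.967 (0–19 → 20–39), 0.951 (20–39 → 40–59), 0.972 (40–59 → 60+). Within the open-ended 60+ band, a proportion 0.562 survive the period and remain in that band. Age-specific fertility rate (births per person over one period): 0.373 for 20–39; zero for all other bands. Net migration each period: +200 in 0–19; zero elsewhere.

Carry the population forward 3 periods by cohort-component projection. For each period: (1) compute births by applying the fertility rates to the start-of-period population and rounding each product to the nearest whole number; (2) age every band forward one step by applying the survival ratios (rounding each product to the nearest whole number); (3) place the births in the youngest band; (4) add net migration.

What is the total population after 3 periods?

Call the bands 1 to 4, youngest first.
— Period 1 —
Births: 2300 × 0.373 = 858
Band 2: 7000 × 0.967 = 6769
Band 3: 2300 × 0.951 = 2187
Band 4: 4150 × 0.972 + 800 × 0.562 = 4034 + 450 = 4484
Net migration: Band 1 + 200 → 1058
Giving 1058 / 6769 / 2187 / 4484.
— Period 2 —
Births: 6769 × 0.373 = 2525
Band 2: 1058 × 0.967 = 1023
Band 3: 6769 × 0.951 = 6437
Band 4: 2187 × 0.972 + 4484 × 0.562 = 2126 + 2520 = 4646
Net migration: Band 1 + 200 → 2725
Giving 2725 / 1023 / 6437 / 4646.
— Period 3 —
Births: 1023 × 0.373 = 382
Band 2: 2725 × 0.967 = 2635
Band 3: 1023 × 0.951 = 973
Band 4: 6437 × 0.972 + 4646 × 0.562 = 6257 + 2611 = 8868
Net migration: Band 1 + 200 → 582
Giving 582 / 2635 / 973 / 8868.
Total after period 3: 582 + 2635 + 973 + 8868 = 13058

13058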